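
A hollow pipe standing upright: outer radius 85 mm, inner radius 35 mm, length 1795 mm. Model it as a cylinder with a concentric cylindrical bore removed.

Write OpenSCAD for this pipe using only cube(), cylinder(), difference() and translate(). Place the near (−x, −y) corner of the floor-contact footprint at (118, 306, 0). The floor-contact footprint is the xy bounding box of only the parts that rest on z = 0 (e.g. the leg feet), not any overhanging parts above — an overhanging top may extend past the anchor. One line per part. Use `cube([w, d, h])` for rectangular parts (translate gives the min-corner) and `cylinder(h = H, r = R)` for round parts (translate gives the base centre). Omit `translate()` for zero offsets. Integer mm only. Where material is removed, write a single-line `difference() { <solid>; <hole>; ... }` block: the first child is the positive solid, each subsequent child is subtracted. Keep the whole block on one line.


difference() { translate([203, 391, 0]) cylinder(h = 1795, r = 85); translate([203, 391, 0]) cylinder(h = 1795, r = 35); }


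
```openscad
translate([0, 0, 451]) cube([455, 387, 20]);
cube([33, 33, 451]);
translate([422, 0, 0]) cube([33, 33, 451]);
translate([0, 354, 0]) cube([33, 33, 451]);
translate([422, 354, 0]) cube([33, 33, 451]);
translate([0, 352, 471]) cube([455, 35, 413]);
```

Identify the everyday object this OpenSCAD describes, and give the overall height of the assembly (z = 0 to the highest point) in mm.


A chair. The overall height is 884 mm.

A slab on four corner posts with a tall panel at the back — a chair. The seat slab sits at z = 451 with thickness 20, and the 413 mm backrest starts at the seat top, so the overall height is 451 + 20 + 413 = 884 mm.


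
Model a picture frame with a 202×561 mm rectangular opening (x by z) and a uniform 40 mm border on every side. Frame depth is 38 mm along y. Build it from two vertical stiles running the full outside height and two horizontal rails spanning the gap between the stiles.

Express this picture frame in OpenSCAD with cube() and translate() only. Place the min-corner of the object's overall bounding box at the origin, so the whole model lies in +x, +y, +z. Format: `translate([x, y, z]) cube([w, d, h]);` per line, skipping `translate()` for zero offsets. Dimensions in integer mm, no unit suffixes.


cube([40, 38, 641]);
translate([242, 0, 0]) cube([40, 38, 641]);
translate([40, 0, 0]) cube([202, 38, 40]);
translate([40, 0, 601]) cube([202, 38, 40]);


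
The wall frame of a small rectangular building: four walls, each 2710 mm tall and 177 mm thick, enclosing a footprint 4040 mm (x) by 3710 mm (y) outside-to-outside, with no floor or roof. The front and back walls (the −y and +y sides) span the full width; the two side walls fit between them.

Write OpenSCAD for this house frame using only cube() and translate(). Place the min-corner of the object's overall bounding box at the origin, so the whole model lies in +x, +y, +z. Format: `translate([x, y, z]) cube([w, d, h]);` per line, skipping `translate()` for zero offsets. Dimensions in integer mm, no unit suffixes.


cube([4040, 177, 2710]);
translate([0, 3533, 0]) cube([4040, 177, 2710]);
translate([0, 177, 0]) cube([177, 3356, 2710]);
translate([3863, 177, 0]) cube([177, 3356, 2710]);


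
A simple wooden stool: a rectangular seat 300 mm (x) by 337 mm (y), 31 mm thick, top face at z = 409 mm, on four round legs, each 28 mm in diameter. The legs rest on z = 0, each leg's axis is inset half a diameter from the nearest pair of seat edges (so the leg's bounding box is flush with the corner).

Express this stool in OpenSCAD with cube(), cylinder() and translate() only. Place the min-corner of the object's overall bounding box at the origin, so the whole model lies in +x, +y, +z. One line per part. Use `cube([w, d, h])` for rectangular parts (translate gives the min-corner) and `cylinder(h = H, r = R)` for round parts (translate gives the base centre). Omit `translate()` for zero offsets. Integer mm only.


// leg_h = 409 - 31 = 378
translate([0, 0, 378]) cube([300, 337, 31]);
translate([14, 14, 0]) cylinder(h = 378, r = 14);
translate([286, 14, 0]) cylinder(h = 378, r = 14);
translate([14, 323, 0]) cylinder(h = 378, r = 14);
translate([286, 323, 0]) cylinder(h = 378, r = 14);


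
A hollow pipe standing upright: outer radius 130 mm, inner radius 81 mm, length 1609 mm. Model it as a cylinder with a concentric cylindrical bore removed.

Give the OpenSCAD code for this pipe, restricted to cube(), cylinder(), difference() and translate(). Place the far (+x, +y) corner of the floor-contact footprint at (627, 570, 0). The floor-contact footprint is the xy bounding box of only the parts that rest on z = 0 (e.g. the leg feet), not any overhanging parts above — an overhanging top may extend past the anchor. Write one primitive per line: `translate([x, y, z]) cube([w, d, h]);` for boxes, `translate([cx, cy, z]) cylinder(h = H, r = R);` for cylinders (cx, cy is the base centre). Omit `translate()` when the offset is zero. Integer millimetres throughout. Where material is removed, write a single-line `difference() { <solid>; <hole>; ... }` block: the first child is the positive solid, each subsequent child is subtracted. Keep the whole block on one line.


difference() { translate([497, 440, 0]) cylinder(h = 1609, r = 130); translate([497, 440, 0]) cylinder(h = 1609, r = 81); }


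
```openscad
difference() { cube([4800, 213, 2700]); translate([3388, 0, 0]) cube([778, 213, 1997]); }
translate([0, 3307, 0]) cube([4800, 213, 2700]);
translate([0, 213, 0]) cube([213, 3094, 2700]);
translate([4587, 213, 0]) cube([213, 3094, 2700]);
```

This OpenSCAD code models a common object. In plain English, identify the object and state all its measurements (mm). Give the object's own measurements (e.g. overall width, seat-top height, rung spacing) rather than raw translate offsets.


A single room: four walls, each 2700 mm tall and 213 mm thick, enclosing an outside footprint 4800×3520 mm (x × y), no floor or roof. The front and back walls (−y and +y sides) run the full x-width; the side walls fit between their inner faces. A door opening 778 mm wide and 1997 mm tall is cut through the front wall from the floor up, its −x edge 3388 mm from the wall's −x end.


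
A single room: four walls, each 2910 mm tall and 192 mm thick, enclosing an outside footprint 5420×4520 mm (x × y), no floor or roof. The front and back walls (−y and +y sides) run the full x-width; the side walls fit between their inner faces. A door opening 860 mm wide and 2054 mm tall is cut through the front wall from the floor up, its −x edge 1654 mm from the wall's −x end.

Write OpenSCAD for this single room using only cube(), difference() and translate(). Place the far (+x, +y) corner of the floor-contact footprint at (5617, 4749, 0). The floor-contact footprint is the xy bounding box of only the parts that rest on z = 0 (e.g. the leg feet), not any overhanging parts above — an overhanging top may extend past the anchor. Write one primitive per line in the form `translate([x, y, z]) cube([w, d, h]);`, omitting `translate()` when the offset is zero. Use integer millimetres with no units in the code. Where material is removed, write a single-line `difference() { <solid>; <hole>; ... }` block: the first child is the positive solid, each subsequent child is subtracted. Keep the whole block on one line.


difference() { translate([197, 229, 0]) cube([5420, 192, 2910]); translate([1851, 229, 0]) cube([860, 192, 2054]); }
translate([197, 4557, 0]) cube([5420, 192, 2910]);
translate([197, 421, 0]) cube([192, 4136, 2910]);
translate([5425, 421, 0]) cube([192, 4136, 2910]);


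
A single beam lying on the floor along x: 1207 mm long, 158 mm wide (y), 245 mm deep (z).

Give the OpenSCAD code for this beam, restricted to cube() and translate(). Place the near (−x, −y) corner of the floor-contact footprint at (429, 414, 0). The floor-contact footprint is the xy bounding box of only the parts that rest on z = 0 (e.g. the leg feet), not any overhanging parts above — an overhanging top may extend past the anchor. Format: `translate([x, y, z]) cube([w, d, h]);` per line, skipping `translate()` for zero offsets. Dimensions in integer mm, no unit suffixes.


translate([429, 414, 0]) cube([1207, 158, 245]);


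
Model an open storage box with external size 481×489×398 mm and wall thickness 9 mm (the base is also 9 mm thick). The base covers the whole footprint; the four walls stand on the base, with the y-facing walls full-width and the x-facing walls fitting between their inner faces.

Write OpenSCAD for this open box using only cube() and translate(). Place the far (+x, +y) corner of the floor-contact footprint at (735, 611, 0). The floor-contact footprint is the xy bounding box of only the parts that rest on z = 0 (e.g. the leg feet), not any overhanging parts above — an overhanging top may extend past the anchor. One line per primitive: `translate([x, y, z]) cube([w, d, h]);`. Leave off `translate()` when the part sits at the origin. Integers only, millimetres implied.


translate([254, 122, 0]) cube([481, 489, 9]);
translate([254, 122, 9]) cube([481, 9, 389]);
translate([254, 602, 9]) cube([481, 9, 389]);
translate([254, 131, 9]) cube([9, 471, 389]);
translate([726, 131, 9]) cube([9, 471, 389]);


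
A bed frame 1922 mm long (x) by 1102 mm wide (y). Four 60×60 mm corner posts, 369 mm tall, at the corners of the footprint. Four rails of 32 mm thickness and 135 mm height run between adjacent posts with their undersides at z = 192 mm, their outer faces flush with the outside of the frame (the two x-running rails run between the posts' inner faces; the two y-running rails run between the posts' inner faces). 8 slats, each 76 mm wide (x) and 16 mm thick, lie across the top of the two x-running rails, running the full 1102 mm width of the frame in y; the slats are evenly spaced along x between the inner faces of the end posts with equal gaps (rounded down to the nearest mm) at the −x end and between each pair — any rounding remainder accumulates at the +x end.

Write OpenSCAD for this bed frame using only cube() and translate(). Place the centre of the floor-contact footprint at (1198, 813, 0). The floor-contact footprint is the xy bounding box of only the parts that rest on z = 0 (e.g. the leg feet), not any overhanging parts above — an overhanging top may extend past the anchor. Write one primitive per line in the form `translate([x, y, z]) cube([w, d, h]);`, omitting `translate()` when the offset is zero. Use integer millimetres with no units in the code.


// slat z = rail_z + rail_h = 192 + 135 = 327
// slat gap = ⌊(1802 − 8·76) / 9⌋ = 132
translate([237, 262, 0]) cube([60, 60, 369]);
translate([237, 1304, 0]) cube([60, 60, 369]);
translate([2099, 262, 0]) cube([60, 60, 369]);
translate([2099, 1304, 0]) cube([60, 60, 369]);
translate([297, 262, 192]) cube([1802, 32, 135]);
translate([297, 1332, 192]) cube([1802, 32, 135]);
translate([237, 322, 192]) cube([32, 982, 135]);
translate([2127, 322, 192]) cube([32, 982, 135]);
translate([429, 262, 327]) cube([76, 1102, 16]);
translate([637, 262, 327]) cube([76, 1102, 16]);
translate([845, 262, 327]) cube([76, 1102, 16]);
translate([1053, 262, 327]) cube([76, 1102, 16]);
translate([1261, 262, 327]) cube([76, 1102, 16]);
translate([1469, 262, 327]) cube([76, 1102, 16]);
translate([1677, 262, 327]) cube([76, 1102, 16]);
translate([1885, 262, 327]) cube([76, 1102, 16]);


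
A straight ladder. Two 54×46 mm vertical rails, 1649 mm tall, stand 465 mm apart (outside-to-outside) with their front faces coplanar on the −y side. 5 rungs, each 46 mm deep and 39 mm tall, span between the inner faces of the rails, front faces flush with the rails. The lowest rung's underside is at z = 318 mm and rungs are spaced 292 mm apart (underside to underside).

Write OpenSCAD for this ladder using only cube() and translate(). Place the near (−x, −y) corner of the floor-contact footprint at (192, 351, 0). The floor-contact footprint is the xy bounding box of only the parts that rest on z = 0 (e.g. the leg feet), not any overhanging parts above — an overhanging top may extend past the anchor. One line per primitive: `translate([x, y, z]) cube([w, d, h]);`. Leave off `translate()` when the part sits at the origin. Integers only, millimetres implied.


translate([192, 351, 0]) cube([54, 46, 1649]);
translate([603, 351, 0]) cube([54, 46, 1649]);
translate([246, 351, 318]) cube([357, 46, 39]);
translate([246, 351, 610]) cube([357, 46, 39]);
translate([246, 351, 902]) cube([357, 46, 39]);
translate([246, 351, 1194]) cube([357, 46, 39]);
translate([246, 351, 1486]) cube([357, 46, 39]);


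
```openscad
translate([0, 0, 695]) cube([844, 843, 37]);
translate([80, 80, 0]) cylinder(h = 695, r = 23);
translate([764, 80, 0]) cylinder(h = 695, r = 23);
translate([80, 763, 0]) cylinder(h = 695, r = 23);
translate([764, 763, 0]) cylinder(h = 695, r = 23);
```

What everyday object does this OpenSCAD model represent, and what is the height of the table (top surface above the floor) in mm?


A table. The table height is 732 mm.

A 844×843×37 slab sits at z = 695 on four Ø46 mm round legs — a table. The top surface is at 695 + 37 = 732 mm.


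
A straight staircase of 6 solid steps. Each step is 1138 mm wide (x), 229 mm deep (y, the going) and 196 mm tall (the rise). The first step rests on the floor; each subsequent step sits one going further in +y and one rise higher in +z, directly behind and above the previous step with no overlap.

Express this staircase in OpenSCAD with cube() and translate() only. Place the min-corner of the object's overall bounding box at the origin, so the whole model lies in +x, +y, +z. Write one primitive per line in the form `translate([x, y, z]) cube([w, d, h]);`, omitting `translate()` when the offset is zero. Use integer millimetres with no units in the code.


cube([1138, 229, 196]);
translate([0, 229, 196]) cube([1138, 229, 196]);
translate([0, 458, 392]) cube([1138, 229, 196]);
translate([0, 687, 588]) cube([1138, 229, 196]);
translate([0, 916, 784]) cube([1138, 229, 196]);
translate([0, 1145, 980]) cube([1138, 229, 196]);


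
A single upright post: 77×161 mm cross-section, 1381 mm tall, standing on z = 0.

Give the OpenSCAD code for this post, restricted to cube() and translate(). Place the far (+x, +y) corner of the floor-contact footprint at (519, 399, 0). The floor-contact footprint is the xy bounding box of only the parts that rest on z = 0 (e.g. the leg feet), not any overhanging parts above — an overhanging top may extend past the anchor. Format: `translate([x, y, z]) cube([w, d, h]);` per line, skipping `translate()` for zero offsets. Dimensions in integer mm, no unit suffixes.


translate([442, 238, 0]) cube([77, 161, 1381]);


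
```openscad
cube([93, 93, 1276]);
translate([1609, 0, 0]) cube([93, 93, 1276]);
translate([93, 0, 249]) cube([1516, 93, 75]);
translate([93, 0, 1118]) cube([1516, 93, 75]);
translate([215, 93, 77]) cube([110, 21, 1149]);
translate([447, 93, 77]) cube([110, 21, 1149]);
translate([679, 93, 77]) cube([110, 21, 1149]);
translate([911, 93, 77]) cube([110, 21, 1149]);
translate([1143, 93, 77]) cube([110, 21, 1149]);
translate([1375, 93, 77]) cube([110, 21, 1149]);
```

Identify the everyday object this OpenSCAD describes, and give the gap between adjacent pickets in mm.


A fence section. The picket gap is 122 mm.

Two posts, two rails, 6 pickets — a fence section. Span 1516 mm holds 6 pickets of 110 mm with 7 equal gaps: ⌊(1516 − 6·110) / 7⌋ = 122 mm.


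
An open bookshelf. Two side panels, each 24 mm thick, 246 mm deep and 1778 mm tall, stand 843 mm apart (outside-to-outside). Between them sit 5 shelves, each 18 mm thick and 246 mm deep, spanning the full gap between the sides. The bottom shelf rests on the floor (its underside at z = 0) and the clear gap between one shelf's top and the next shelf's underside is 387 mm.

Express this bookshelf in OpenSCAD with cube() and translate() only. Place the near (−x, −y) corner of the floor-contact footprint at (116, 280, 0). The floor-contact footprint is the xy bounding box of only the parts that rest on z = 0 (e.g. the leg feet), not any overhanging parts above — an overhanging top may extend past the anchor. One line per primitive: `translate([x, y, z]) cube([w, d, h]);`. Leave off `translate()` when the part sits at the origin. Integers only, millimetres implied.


translate([116, 280, 0]) cube([24, 246, 1778]);
translate([935, 280, 0]) cube([24, 246, 1778]);
translate([140, 280, 0]) cube([795, 246, 18]);
translate([140, 280, 405]) cube([795, 246, 18]);
translate([140, 280, 810]) cube([795, 246, 18]);
translate([140, 280, 1215]) cube([795, 246, 18]);
translate([140, 280, 1620]) cube([795, 246, 18]);


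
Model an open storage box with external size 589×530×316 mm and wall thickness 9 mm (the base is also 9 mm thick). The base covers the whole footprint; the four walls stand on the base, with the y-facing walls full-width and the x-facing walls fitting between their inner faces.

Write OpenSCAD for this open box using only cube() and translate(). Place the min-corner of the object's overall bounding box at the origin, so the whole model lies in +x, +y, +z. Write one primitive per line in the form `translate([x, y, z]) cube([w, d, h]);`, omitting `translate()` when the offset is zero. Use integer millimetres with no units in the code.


cube([589, 530, 9]);
translate([0, 0, 9]) cube([589, 9, 307]);
translate([0, 521, 9]) cube([589, 9, 307]);
translate([0, 9, 9]) cube([9, 512, 307]);
translate([580, 9, 9]) cube([9, 512, 307]);


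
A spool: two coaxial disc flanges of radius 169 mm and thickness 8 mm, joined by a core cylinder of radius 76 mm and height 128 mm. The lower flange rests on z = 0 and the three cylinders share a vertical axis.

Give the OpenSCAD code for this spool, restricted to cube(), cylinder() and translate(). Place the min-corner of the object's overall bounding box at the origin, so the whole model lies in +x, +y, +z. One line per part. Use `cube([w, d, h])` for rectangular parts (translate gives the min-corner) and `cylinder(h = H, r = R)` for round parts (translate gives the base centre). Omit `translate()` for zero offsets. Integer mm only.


translate([169, 169, 0]) cylinder(h = 8, r = 169);
translate([169, 169, 8]) cylinder(h = 128, r = 76);
translate([169, 169, 136]) cylinder(h = 8, r = 169);


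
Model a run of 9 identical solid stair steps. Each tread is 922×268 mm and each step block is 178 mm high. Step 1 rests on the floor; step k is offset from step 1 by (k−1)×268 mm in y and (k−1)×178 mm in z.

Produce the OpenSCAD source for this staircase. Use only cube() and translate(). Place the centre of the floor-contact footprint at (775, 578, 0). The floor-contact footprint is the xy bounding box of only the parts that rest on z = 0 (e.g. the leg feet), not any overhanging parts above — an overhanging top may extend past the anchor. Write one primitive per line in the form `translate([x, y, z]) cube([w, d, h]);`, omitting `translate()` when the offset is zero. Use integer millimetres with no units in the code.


translate([314, 444, 0]) cube([922, 268, 178]);
translate([314, 712, 178]) cube([922, 268, 178]);
translate([314, 980, 356]) cube([922, 268, 178]);
translate([314, 1248, 534]) cube([922, 268, 178]);
translate([314, 1516, 712]) cube([922, 268, 178]);
translate([314, 1784, 890]) cube([922, 268, 178]);
translate([314, 2052, 1068]) cube([922, 268, 178]);
translate([314, 2320, 1246]) cube([922, 268, 178]);
translate([314, 2588, 1424]) cube([922, 268, 178]);


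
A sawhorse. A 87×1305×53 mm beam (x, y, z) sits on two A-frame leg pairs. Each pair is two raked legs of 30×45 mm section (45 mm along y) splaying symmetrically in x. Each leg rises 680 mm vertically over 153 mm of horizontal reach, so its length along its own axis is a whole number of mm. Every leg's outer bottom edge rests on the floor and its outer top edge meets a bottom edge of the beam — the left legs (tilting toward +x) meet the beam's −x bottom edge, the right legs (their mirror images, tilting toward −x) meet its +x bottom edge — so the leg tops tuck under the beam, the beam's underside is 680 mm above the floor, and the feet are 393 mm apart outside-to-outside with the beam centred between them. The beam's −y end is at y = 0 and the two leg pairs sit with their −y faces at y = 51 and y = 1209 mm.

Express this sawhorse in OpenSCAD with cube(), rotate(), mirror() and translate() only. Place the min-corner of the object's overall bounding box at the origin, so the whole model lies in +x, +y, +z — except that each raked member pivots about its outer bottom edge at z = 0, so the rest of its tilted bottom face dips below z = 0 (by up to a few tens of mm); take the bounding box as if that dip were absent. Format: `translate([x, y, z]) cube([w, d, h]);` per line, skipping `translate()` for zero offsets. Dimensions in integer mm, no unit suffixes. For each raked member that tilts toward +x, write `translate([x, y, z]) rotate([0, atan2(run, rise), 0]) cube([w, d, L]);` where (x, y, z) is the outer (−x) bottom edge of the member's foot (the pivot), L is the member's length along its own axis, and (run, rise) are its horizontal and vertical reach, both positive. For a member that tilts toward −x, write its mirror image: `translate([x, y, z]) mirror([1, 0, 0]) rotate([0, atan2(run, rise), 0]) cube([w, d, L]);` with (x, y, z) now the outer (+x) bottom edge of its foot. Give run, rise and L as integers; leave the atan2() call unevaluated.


translate([153, 0, 680]) cube([87, 1305, 53]);
translate([0, 51, 0]) rotate([0, atan2(153, 680), 0]) cube([30, 45, 697]);
translate([393, 51, 0]) mirror([1, 0, 0]) rotate([0, atan2(153, 680), 0]) cube([30, 45, 697]);
translate([0, 1209, 0]) rotate([0, atan2(153, 680), 0]) cube([30, 45, 697]);
translate([393, 1209, 0]) mirror([1, 0, 0]) rotate([0, atan2(153, 680), 0]) cube([30, 45, 697]);


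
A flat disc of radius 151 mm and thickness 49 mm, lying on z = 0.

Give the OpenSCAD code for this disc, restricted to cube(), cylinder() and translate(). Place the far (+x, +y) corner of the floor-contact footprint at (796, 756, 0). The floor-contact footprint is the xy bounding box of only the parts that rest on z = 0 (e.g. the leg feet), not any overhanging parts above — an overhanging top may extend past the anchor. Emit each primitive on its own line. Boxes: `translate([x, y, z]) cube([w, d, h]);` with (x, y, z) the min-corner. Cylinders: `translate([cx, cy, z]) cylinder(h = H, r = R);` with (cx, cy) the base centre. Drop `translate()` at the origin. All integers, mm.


translate([645, 605, 0]) cylinder(h = 49, r = 151);


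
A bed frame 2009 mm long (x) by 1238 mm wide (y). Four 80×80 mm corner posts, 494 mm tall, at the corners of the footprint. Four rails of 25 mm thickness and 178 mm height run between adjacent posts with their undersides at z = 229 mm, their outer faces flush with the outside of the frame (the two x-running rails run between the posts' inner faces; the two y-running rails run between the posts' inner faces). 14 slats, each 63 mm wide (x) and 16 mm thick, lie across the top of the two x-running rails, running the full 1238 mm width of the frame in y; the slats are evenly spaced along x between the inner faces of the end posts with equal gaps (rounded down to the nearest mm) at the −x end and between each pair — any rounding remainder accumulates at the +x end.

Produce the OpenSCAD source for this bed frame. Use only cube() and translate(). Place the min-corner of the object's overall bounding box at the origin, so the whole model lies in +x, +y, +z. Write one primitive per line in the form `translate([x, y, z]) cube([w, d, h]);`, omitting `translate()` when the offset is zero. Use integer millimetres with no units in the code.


// slat z = rail_z + rail_h = 229 + 178 = 407
// slat gap = ⌊(1849 − 14·63) / 15⌋ = 64
cube([80, 80, 494]);
translate([0, 1158, 0]) cube([80, 80, 494]);
translate([1929, 0, 0]) cube([80, 80, 494]);
translate([1929, 1158, 0]) cube([80, 80, 494]);
translate([80, 0, 229]) cube([1849, 25, 178]);
translate([80, 1213, 229]) cube([1849, 25, 178]);
translate([0, 80, 229]) cube([25, 1078, 178]);
translate([1984, 80, 229]) cube([25, 1078, 178]);
translate([144, 0, 407]) cube([63, 1238, 16]);
translate([271, 0, 407]) cube([63, 1238, 16]);
translate([398, 0, 407]) cube([63, 1238, 16]);
translate([525, 0, 407]) cube([63, 1238, 16]);
translate([652, 0, 407]) cube([63, 1238, 16]);
translate([779, 0, 407]) cube([63, 1238, 16]);
translate([906, 0, 407]) cube([63, 1238, 16]);
translate([1033, 0, 407]) cube([63, 1238, 16]);
translate([1160, 0, 407]) cube([63, 1238, 16]);
translate([1287, 0, 407]) cube([63, 1238, 16]);
translate([1414, 0, 407]) cube([63, 1238, 16]);
translate([1541, 0, 407]) cube([63, 1238, 16]);
translate([1668, 0, 407]) cube([63, 1238, 16]);
translate([1795, 0, 407]) cube([63, 1238, 16]);


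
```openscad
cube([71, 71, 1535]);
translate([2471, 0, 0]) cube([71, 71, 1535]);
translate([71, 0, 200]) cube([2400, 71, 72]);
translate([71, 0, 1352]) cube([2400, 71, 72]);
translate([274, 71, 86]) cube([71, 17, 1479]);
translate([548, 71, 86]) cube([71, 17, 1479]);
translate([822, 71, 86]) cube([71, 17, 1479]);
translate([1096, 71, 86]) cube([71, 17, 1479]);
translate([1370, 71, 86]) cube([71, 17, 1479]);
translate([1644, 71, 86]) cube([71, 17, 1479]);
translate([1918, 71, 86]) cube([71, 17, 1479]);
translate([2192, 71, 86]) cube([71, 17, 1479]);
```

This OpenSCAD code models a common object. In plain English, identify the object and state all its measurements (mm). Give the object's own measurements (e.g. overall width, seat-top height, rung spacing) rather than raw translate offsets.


A fence section. Two 71×71 mm posts, 1535 mm tall, stand on the floor with a clear span of 2400 mm between their inner faces. Two horizontal rails of 71×72 mm section span the gap between the posts with their undersides at z = 200 mm and z = 1352 mm, flush with the posts' −y face. 8 pickets, each 71 mm wide, 17 mm thick and 1479 mm tall, are fixed to the +y face of the rails with their bottoms at z = 86 mm, spaced across the span with a 203 mm gap after the −x post and between neighbouring pickets, with 208 mm left before the +x post.


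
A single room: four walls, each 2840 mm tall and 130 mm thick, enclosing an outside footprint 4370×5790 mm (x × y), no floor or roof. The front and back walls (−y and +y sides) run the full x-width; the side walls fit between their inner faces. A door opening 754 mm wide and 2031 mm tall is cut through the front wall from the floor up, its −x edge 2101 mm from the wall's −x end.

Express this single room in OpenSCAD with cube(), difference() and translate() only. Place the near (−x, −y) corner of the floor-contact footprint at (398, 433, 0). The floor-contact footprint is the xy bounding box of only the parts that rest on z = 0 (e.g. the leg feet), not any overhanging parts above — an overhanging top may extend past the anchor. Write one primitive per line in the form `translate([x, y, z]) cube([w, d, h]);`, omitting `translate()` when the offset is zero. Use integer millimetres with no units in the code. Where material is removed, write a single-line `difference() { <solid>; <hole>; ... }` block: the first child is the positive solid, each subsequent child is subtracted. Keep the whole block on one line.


difference() { translate([398, 433, 0]) cube([4370, 130, 2840]); translate([2499, 433, 0]) cube([754, 130, 2031]); }
translate([398, 6093, 0]) cube([4370, 130, 2840]);
translate([398, 563, 0]) cube([130, 5530, 2840]);
translate([4638, 563, 0]) cube([130, 5530, 2840]);


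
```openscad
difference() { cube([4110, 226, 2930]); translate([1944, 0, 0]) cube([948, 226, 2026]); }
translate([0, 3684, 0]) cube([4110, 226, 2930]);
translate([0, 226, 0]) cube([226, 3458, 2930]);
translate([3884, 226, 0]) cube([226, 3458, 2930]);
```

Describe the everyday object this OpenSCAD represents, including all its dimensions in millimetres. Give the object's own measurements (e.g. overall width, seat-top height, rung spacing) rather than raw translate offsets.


A single room: four walls, each 2930 mm tall and 226 mm thick, enclosing an outside footprint 4110×3910 mm (x × y), no floor or roof. The front and back walls (−y and +y sides) run the full x-width; the side walls fit between their inner faces. A door opening 948 mm wide and 2026 mm tall is cut through the front wall from the floor up, its −x edge 1944 mm from the wall's −x end.


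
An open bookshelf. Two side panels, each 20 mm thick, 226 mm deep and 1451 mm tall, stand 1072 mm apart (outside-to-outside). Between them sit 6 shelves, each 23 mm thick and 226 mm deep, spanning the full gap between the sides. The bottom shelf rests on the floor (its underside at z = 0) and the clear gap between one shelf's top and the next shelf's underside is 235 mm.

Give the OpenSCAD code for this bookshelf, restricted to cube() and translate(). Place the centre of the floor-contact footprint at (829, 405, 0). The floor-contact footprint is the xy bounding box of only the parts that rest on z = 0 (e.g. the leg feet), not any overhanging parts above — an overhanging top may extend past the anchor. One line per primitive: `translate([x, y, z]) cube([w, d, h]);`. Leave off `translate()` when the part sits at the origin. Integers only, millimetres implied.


translate([293, 292, 0]) cube([20, 226, 1451]);
translate([1345, 292, 0]) cube([20, 226, 1451]);
translate([313, 292, 0]) cube([1032, 226, 23]);
translate([313, 292, 258]) cube([1032, 226, 23]);
translate([313, 292, 516]) cube([1032, 226, 23]);
translate([313, 292, 774]) cube([1032, 226, 23]);
translate([313, 292, 1032]) cube([1032, 226, 23]);
translate([313, 292, 1290]) cube([1032, 226, 23]);


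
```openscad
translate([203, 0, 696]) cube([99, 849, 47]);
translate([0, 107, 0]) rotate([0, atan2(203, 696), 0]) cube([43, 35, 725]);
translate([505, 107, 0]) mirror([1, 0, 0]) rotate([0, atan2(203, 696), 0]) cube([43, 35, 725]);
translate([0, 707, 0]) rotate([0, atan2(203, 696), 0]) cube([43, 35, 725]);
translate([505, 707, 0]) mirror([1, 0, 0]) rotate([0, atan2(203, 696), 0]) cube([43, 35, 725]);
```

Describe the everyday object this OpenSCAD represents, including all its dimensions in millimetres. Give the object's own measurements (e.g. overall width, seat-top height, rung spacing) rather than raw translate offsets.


A sawhorse. A 99×849×47 mm beam (x, y, z) sits on two A-frame leg pairs. Each pair is two raked legs of 43×35 mm section (35 mm along y) splaying symmetrically in x. Each leg rises 696 mm vertically over 203 mm of horizontal reach and is 725 mm long along its own axis. Every leg's outer bottom edge rests on the floor and its outer top edge meets a bottom edge of the beam — the left legs (tilting toward +x) meet the beam's −x bottom edge, the right legs (their mirror images, tilting toward −x) meet its +x bottom edge — so the leg tops tuck under the beam, the beam's underside is 696 mm above the floor, and the feet are 505 mm apart outside-to-outside with the beam centred between them. The two leg pairs are set in 107 mm from either end of the beam.


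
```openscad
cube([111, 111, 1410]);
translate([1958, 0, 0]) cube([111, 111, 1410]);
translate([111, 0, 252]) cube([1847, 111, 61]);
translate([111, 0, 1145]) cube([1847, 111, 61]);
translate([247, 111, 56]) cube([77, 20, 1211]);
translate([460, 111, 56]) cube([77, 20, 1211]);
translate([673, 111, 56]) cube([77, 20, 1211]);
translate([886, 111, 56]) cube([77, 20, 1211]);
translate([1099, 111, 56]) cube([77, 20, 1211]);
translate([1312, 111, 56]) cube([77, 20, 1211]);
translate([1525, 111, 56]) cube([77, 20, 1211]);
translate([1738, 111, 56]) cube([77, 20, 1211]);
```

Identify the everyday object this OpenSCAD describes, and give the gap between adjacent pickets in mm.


A fence section. The picket gap is 136 mm.

Two posts, two rails, 8 pickets — a fence section. Span 1847 mm holds 8 pickets of 77 mm with 9 equal gaps: ⌊(1847 − 8·77) / 9⌋ = 136 mm.


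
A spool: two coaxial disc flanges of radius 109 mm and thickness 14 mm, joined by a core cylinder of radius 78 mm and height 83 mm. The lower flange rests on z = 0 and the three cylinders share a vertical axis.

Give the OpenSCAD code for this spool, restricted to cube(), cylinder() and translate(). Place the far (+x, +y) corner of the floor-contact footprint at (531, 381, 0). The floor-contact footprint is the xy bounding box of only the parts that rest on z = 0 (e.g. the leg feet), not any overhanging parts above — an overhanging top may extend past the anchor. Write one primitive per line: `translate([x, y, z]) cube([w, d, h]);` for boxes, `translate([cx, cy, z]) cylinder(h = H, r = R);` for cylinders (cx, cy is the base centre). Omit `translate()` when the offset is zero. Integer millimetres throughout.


translate([422, 272, 0]) cylinder(h = 14, r = 109);
translate([422, 272, 14]) cylinder(h = 83, r = 78);
translate([422, 272, 97]) cylinder(h = 14, r = 109);


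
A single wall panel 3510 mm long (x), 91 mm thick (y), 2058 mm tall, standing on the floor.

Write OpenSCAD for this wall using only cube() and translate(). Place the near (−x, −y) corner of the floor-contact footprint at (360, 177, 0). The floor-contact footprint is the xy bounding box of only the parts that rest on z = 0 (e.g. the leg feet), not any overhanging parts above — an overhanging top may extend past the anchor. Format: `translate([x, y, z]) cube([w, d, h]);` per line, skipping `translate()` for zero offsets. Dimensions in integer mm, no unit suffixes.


translate([360, 177, 0]) cube([3510, 91, 2058]);


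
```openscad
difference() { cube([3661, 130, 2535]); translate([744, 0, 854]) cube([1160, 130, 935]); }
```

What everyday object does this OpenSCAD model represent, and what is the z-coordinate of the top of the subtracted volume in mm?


A wall with a window opening. The window head height is 1789 mm.

A wall with a rectangular opening subtracted — a window. Sill at z = 854, opening 935 mm tall, so the head is at 854 + 935 = 1789 mm.


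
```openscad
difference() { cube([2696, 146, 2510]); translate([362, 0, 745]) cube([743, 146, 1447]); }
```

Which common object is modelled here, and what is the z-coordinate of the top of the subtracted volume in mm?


A wall with a window opening. The window head height is 2192 mm.

A wall with a rectangular opening subtracted — a window. Sill at z = 745, opening 1447 mm tall, so the head is at 745 + 1447 = 2192 mm.


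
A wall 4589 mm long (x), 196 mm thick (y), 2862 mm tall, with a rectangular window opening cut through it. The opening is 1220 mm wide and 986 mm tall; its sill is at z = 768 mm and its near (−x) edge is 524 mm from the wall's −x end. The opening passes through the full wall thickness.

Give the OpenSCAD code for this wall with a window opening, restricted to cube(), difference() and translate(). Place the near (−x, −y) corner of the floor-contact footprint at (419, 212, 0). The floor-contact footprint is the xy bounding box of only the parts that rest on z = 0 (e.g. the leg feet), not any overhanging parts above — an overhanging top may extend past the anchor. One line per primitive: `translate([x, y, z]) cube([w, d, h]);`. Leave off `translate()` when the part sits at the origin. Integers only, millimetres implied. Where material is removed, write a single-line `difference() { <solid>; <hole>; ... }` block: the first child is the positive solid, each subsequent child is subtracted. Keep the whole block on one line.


difference() { translate([419, 212, 0]) cube([4589, 196, 2862]); translate([943, 212, 768]) cube([1220, 196, 986]); }


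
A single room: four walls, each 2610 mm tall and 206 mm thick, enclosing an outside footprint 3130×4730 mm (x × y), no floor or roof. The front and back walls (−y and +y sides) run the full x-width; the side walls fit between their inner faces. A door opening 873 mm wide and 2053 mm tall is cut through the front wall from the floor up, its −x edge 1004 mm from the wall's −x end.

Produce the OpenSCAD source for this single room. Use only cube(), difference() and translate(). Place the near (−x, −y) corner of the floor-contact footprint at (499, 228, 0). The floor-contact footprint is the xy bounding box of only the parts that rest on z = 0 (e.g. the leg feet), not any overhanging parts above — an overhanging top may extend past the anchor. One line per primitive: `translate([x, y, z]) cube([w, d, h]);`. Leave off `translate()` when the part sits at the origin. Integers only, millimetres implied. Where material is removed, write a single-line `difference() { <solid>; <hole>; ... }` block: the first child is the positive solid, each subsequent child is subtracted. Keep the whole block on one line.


difference() { translate([499, 228, 0]) cube([3130, 206, 2610]); translate([1503, 228, 0]) cube([873, 206, 2053]); }
translate([499, 4752, 0]) cube([3130, 206, 2610]);
translate([499, 434, 0]) cube([206, 4318, 2610]);
translate([3423, 434, 0]) cube([206, 4318, 2610]);


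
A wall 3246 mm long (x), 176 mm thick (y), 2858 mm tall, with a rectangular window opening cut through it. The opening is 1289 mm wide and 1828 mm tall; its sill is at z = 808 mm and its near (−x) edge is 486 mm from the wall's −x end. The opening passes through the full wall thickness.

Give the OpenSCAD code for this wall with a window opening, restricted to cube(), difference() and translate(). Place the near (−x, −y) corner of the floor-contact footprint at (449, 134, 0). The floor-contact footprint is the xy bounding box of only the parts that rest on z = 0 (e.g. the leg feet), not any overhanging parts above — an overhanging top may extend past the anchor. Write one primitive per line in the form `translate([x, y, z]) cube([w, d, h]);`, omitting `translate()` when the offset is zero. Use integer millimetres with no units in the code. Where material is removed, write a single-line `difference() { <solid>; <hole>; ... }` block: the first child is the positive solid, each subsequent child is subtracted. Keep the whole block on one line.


difference() { translate([449, 134, 0]) cube([3246, 176, 2858]); translate([935, 134, 808]) cube([1289, 176, 1828]); }


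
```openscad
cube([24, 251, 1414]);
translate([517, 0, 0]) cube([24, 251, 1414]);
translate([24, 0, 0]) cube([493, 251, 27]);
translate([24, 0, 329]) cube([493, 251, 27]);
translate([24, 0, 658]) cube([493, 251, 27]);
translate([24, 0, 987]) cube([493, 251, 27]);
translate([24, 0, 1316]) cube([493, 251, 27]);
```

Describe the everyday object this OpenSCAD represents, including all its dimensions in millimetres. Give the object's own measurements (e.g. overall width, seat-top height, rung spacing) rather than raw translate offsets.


An open bookshelf. Two side panels, each 24 mm thick, 251 mm deep and 1414 mm tall, stand 541 mm apart (outside-to-outside). Between them sit 5 shelves, each 27 mm thick and 251 mm deep, spanning the full gap between the sides. The bottom shelf rests on the floor (its underside at z = 0) and the clear gap between one shelf's top and the next shelf's underside is 302 mm.


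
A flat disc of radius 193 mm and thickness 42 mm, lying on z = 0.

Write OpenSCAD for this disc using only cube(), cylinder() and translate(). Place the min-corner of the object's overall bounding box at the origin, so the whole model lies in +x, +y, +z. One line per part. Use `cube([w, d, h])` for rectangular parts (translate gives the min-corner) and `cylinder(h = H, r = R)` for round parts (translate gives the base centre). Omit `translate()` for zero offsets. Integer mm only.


translate([193, 193, 0]) cylinder(h = 42, r = 193);


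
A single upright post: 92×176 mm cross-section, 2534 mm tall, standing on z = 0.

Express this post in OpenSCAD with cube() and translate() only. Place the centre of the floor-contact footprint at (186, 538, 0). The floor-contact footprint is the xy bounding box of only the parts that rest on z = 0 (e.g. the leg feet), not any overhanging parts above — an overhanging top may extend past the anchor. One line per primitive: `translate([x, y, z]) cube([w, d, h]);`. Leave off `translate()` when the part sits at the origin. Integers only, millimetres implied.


translate([140, 450, 0]) cube([92, 176, 2534]);
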